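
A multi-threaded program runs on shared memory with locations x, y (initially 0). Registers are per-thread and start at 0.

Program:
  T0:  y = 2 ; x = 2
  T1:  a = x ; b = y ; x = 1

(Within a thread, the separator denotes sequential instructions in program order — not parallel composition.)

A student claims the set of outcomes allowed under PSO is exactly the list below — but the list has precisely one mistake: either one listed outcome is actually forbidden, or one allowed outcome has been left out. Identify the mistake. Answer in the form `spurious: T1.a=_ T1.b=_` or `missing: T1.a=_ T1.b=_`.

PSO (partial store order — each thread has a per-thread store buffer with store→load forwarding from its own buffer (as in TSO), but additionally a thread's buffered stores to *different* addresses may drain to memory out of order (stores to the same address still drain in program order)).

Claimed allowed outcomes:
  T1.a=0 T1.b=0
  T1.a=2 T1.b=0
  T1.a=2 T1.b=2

outcome vector order: (T1.a,T1.b)
PSO (4): 00; 02; 20; 22
PSO∖claimed = {02}

missing: T1.a=0 T1.b=2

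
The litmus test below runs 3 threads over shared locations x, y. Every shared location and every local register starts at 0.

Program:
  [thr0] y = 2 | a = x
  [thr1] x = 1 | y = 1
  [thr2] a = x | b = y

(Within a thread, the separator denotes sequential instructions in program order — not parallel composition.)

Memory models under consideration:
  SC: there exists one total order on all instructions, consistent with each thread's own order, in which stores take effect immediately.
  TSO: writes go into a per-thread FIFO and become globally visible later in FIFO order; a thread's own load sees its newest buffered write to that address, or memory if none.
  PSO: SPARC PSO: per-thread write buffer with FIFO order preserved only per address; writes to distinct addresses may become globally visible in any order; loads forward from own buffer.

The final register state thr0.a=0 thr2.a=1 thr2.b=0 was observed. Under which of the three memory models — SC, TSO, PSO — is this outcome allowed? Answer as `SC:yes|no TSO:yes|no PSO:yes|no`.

outcome vector order: (thr0.a,thr2.a,thr2.b)
[SC] allowed = {000 001 002 011 012 100 101 102 110 111 112}
[TSO] allowed = {000 001 002 010 011 012 100 101 102 110 111 112}
[PSO] allowed = {000 001 002 010 011 012 100 101 102 110 111 112}
target 010 ∈ {TSO,PSO}

SC:no TSO:yes PSO:yes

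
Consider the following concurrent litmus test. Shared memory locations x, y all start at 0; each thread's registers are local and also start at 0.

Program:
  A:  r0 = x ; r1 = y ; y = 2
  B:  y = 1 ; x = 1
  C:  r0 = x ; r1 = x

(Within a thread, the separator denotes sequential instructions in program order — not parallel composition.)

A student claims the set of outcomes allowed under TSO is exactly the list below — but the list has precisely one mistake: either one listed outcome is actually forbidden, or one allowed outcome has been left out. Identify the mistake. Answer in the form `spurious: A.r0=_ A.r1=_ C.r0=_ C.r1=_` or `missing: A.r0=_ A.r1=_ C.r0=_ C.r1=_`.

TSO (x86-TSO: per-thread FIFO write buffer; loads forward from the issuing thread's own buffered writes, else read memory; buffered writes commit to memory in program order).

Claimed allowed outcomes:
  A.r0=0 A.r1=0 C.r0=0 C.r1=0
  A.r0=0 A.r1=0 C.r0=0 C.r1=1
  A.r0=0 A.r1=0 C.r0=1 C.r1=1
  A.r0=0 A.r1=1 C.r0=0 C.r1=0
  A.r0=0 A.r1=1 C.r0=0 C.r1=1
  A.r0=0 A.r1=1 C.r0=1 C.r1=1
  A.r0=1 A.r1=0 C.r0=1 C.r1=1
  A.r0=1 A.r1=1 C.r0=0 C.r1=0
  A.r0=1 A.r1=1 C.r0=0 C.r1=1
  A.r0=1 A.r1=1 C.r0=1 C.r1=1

outcome vector order: (A.r0,A.r1,C.r0,C.r1)
[TSO] allowed = {<0 0 0 0>; <0 0 0 1>; <0 0 1 1>; <0 1 0 0>; <0 1 0 1>; <0 1 1 1>; <1 1 0 0>; <1 1 0 1>; <1 1 1 1>}
claimed∖TSO = {<1 0 1 1>}

spurious: A.r0=1 A.r1=0 C.r0=1 C.r1=1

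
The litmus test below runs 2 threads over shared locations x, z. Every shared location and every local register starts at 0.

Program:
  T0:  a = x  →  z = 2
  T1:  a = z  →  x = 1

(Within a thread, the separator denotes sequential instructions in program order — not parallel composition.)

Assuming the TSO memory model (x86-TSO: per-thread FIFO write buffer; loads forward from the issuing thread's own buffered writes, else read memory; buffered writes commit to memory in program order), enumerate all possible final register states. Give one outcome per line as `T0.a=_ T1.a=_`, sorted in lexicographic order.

outcome vector order: (T0.a,T1.a)
|TSO outcomes| = 3

T0.a=0 T1.a=0
T0.a=0 T1.a=2
T0.a=1 T1.a=0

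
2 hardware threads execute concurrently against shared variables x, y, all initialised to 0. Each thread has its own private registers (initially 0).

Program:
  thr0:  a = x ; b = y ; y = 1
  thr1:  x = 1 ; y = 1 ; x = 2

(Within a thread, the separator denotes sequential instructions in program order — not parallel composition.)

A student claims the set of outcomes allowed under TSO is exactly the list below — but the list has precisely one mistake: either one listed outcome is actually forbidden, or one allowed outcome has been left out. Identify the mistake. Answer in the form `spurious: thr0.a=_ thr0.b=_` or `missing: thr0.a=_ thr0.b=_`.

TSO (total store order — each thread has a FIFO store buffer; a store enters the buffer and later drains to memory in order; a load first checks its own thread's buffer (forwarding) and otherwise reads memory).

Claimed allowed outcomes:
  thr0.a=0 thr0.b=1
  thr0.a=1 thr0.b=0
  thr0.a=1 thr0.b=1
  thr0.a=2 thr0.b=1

missing: thr0.a=0 thr0.b=0

outcome vector order: (thr0.a,thr0.b)
TSO (5): 0/0; 0/1; 1/0; 1/1; 2/1
TSO∖claimed = {0/0}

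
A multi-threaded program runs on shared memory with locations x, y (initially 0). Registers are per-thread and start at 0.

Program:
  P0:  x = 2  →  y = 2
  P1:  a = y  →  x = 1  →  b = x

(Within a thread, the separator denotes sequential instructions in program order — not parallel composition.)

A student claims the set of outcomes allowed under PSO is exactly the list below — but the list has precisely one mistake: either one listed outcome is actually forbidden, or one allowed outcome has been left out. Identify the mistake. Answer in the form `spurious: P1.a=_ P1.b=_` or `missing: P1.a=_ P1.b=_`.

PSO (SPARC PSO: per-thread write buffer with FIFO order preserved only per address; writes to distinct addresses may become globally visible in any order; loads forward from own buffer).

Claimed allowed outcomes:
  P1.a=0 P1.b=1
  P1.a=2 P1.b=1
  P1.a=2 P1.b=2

missing: P1.a=0 P1.b=2

outcome vector order: (P1.a,P1.b)
under PSO → <0 1>; <0 2>; <2 1>; <2 2>
PSO∖claimed = {<0 2>}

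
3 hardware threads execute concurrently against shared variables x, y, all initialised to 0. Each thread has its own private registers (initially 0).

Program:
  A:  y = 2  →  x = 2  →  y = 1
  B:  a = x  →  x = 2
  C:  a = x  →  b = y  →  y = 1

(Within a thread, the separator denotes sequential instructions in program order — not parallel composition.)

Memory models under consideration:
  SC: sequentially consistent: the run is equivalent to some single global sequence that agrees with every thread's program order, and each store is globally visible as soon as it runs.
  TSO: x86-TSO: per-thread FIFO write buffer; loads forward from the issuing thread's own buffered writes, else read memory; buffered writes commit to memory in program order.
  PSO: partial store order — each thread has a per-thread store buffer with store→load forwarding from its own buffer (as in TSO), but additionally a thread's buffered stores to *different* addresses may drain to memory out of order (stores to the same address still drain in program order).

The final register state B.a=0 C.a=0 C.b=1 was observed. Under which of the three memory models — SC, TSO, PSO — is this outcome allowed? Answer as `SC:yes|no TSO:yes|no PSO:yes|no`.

SC:yes TSO:yes PSO:yes

outcome vector order: (B.a,C.a,C.b)
[SC] allowed = {<0 0 0>, <0 0 1>, <0 0 2>, <0 2 0>, <0 2 1>, <0 2 2>, <2 0 0>, <2 0 1>, <2 0 2>, <2 2 1>, <2 2 2>}
[TSO] allowed = {<0 0 0>, <0 0 1>, <0 0 2>, <0 2 0>, <0 2 1>, <0 2 2>, <2 0 0>, <2 0 1>, <2 0 2>, <2 2 1>, <2 2 2>}
[PSO] allowed = {<0 0 0>, <0 0 1>, <0 0 2>, <0 2 0>, <0 2 1>, <0 2 2>, <2 0 0>, <2 0 1>, <2 0 2>, <2 2 0>, <2 2 1>, <2 2 2>}
target <0 0 1> ∈ {SC,TSO,PSO}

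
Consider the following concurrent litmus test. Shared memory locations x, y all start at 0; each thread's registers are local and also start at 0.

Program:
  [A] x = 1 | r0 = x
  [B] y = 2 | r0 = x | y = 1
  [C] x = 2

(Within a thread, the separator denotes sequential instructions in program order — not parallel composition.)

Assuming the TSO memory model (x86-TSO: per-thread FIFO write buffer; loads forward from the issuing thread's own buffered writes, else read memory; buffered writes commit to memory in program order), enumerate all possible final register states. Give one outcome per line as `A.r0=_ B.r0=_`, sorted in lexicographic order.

A.r0=1 B.r0=0
A.r0=1 B.r0=1
A.r0=1 B.r0=2
A.r0=2 B.r0=0
A.r0=2 B.r0=1
A.r0=2 B.r0=2

outcome vector order: (A.r0,B.r0)
|TSO outcomes| = 6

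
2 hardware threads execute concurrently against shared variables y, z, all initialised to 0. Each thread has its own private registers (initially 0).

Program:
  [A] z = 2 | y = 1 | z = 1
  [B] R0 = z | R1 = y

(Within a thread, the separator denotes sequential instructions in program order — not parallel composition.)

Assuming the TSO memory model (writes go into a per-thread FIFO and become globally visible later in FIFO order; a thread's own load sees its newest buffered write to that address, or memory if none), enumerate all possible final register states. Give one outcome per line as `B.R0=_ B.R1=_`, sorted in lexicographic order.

outcome vector order: (B.R0,B.R1)
|TSO outcomes| = 5

B.R0=0 B.R1=0
B.R0=0 B.R1=1
B.R0=1 B.R1=1
B.R0=2 B.R1=0
B.R0=2 B.R1=1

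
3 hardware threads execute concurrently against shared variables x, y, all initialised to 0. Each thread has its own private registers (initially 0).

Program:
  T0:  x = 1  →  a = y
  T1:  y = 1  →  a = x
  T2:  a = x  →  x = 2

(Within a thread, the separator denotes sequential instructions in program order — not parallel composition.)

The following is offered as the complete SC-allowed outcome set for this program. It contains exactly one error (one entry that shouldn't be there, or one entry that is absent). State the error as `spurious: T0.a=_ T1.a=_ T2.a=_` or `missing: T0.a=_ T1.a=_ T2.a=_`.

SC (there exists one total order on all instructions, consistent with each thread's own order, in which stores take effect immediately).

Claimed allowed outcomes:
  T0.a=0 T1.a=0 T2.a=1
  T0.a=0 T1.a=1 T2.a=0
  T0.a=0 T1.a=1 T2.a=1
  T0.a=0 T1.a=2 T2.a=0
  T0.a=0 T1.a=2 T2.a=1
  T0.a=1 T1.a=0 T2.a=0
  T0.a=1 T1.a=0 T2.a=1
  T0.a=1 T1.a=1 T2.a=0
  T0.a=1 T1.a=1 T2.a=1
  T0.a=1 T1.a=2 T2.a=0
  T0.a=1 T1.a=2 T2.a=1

spurious: T0.a=0 T1.a=0 T2.a=1

outcome vector order: (T0.a,T1.a,T2.a)
under SC → 0/1/0 0/1/1 0/2/0 0/2/1 1/0/0 1/0/1 1/1/0 1/1/1 1/2/0 1/2/1
claimed∖SC = {0/0/1}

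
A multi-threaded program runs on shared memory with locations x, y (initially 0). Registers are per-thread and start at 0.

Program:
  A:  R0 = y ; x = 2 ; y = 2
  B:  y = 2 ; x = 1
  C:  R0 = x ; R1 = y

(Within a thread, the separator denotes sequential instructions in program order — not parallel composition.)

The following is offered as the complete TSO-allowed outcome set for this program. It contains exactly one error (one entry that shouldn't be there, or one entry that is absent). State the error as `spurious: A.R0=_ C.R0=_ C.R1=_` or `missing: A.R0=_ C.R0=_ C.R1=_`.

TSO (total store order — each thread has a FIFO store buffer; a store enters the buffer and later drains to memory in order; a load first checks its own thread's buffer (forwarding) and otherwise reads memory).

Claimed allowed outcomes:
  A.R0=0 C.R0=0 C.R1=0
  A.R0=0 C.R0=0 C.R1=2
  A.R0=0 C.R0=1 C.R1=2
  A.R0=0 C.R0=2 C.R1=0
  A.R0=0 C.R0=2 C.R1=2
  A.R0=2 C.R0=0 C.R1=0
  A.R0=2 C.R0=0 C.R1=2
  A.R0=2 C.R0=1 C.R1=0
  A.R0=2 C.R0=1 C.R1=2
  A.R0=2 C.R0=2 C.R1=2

spurious: A.R0=2 C.R0=1 C.R1=0

outcome vector order: (A.R0,C.R0,C.R1)
TSO (9): <0 0 0> <0 0 2> <0 1 2> <0 2 0> <0 2 2> <2 0 0> <2 0 2> <2 1 2> <2 2 2>
claimed∖TSO = {<2 1 0>}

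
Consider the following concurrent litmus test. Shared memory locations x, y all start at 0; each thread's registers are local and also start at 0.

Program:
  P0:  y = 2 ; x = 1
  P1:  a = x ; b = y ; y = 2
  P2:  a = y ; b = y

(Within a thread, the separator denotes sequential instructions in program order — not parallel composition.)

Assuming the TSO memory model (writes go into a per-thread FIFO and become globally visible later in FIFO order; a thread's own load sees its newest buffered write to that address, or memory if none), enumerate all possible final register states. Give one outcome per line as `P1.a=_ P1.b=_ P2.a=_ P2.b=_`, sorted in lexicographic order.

P1.a=0 P1.b=0 P2.a=0 P2.b=0
P1.a=0 P1.b=0 P2.a=0 P2.b=2
P1.a=0 P1.b=0 P2.a=2 P2.b=2
P1.a=0 P1.b=2 P2.a=0 P2.b=0
P1.a=0 P1.b=2 P2.a=0 P2.b=2
P1.a=0 P1.b=2 P2.a=2 P2.b=2
P1.a=1 P1.b=2 P2.a=0 P2.b=0
P1.a=1 P1.b=2 P2.a=0 P2.b=2
P1.a=1 P1.b=2 P2.a=2 P2.b=2

outcome vector order: (P1.a,P1.b,P2.a,P2.b)
|TSO outcomes| = 9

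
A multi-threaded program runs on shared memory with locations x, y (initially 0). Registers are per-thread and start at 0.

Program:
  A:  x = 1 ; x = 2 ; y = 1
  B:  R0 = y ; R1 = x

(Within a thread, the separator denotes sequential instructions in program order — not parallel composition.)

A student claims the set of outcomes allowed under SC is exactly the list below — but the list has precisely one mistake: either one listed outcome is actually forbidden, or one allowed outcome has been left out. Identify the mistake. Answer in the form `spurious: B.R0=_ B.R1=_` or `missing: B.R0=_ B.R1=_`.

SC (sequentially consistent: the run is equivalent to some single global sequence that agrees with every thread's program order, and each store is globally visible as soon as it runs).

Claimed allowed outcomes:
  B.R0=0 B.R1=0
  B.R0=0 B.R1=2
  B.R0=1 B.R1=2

missing: B.R0=0 B.R1=1

outcome vector order: (B.R0,B.R1)
[SC] allowed = {<0 0>, <0 1>, <0 2>, <1 2>}
SC∖claimed = {<0 1>}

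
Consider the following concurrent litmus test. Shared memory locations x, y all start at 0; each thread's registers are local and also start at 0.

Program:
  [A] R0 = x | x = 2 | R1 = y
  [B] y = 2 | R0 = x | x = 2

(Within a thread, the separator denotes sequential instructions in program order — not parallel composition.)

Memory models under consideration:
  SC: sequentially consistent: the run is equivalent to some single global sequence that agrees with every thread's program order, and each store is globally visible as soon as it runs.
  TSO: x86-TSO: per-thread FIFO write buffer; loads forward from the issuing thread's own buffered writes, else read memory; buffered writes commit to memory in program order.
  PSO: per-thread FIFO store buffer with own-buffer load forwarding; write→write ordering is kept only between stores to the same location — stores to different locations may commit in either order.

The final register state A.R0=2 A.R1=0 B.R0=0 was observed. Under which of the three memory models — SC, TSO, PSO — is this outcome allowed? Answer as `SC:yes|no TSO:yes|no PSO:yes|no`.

SC:no TSO:no PSO:yes

outcome vector order: (A.R0,A.R1,B.R0)
SC (4): <0 0 2>, <0 2 0>, <0 2 2>, <2 2 0>
TSO (5): <0 0 0>, <0 0 2>, <0 2 0>, <0 2 2>, <2 2 0>
PSO (6): <0 0 0>, <0 0 2>, <0 2 0>, <0 2 2>, <2 0 0>, <2 2 0>
target <2 0 0> ∈ {PSO}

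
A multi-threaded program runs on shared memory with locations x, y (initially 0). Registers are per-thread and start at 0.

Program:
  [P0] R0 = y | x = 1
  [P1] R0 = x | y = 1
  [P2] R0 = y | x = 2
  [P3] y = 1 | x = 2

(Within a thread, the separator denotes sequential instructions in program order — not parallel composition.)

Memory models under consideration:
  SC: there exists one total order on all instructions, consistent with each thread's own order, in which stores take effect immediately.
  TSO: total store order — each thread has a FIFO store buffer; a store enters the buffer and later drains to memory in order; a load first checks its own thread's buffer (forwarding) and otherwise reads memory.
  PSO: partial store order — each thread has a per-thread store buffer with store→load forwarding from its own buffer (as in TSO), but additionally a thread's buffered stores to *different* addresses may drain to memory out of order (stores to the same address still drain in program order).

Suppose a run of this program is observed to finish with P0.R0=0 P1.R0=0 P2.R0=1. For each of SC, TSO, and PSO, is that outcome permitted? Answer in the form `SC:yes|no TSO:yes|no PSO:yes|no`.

SC:yes TSO:yes PSO:yes

outcome vector order: (P0.R0,P1.R0,P2.R0)
under SC → 0/0/0, 0/0/1, 0/1/0, 0/1/1, 0/2/0, 0/2/1, 1/0/0, 1/0/1, 1/1/0, 1/1/1, 1/2/0, 1/2/1
under TSO → 0/0/0, 0/0/1, 0/1/0, 0/1/1, 0/2/0, 0/2/1, 1/0/0, 1/0/1, 1/1/0, 1/1/1, 1/2/0, 1/2/1
under PSO → 0/0/0, 0/0/1, 0/1/0, 0/1/1, 0/2/0, 0/2/1, 1/0/0, 1/0/1, 1/1/0, 1/1/1, 1/2/0, 1/2/1
target 0/0/1 ∈ {SC,TSO,PSO}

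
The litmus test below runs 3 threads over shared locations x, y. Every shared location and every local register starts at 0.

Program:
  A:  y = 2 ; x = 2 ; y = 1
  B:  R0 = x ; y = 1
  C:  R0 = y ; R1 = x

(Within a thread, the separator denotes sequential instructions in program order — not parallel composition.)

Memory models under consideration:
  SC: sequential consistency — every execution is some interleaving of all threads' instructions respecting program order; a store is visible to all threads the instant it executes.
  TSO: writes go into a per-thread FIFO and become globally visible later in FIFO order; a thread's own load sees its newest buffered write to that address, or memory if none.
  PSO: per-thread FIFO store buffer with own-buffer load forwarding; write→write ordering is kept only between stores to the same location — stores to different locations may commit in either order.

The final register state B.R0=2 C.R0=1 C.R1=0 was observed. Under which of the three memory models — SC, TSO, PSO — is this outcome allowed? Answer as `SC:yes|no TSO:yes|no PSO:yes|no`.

outcome vector order: (B.R0,C.R0,C.R1)
SC (11): 000, 002, 010, 012, 020, 022, 200, 202, 212, 220, 222
TSO (11): 000, 002, 010, 012, 020, 022, 200, 202, 212, 220, 222
PSO (12): 000, 002, 010, 012, 020, 022, 200, 202, 210, 212, 220, 222
target 210 ∈ {PSO}

SC:no TSO:no PSO:yes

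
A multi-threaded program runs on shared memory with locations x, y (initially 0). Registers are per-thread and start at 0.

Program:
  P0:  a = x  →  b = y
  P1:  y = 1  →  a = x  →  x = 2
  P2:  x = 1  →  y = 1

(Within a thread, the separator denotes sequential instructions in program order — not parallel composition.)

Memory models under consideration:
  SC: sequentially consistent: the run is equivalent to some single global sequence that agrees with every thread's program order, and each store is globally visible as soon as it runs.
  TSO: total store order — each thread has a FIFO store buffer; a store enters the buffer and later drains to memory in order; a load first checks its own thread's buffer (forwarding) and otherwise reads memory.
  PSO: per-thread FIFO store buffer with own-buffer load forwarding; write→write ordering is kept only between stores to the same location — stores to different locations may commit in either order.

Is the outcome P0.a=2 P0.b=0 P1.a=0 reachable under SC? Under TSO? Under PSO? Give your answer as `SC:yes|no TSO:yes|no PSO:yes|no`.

SC:no TSO:no PSO:yes

outcome vector order: (P0.a,P0.b,P1.a)
[SC] allowed = {<0 0 0>; <0 0 1>; <0 1 0>; <0 1 1>; <1 0 1>; <1 1 0>; <1 1 1>; <2 1 0>; <2 1 1>}
[TSO] allowed = {<0 0 0>; <0 0 1>; <0 1 0>; <0 1 1>; <1 0 0>; <1 0 1>; <1 1 0>; <1 1 1>; <2 1 0>; <2 1 1>}
[PSO] allowed = {<0 0 0>; <0 0 1>; <0 1 0>; <0 1 1>; <1 0 0>; <1 0 1>; <1 1 0>; <1 1 1>; <2 0 0>; <2 0 1>; <2 1 0>; <2 1 1>}
target <2 0 0> ∈ {PSO}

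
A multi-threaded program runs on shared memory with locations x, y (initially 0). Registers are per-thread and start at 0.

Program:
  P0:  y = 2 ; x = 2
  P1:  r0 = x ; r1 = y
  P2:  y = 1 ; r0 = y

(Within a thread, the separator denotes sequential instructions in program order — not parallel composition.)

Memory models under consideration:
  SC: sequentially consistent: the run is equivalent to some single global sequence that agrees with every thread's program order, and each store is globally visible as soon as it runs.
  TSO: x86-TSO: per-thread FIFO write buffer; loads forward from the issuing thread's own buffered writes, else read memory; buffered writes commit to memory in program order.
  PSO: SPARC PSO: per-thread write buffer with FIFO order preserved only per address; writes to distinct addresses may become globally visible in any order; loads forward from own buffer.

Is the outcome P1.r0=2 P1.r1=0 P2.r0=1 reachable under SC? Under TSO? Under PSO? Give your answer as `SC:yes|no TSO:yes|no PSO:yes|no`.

SC:no TSO:no PSO:yes

outcome vector order: (P1.r0,P1.r1,P2.r0)
SC (9): <0 0 1> <0 0 2> <0 1 1> <0 1 2> <0 2 1> <0 2 2> <2 1 1> <2 2 1> <2 2 2>
TSO (9): <0 0 1> <0 0 2> <0 1 1> <0 1 2> <0 2 1> <0 2 2> <2 1 1> <2 2 1> <2 2 2>
PSO (12): <0 0 1> <0 0 2> <0 1 1> <0 1 2> <0 2 1> <0 2 2> <2 0 1> <2 0 2> <2 1 1> <2 1 2> <2 2 1> <2 2 2>
target <2 0 1> ∈ {PSO}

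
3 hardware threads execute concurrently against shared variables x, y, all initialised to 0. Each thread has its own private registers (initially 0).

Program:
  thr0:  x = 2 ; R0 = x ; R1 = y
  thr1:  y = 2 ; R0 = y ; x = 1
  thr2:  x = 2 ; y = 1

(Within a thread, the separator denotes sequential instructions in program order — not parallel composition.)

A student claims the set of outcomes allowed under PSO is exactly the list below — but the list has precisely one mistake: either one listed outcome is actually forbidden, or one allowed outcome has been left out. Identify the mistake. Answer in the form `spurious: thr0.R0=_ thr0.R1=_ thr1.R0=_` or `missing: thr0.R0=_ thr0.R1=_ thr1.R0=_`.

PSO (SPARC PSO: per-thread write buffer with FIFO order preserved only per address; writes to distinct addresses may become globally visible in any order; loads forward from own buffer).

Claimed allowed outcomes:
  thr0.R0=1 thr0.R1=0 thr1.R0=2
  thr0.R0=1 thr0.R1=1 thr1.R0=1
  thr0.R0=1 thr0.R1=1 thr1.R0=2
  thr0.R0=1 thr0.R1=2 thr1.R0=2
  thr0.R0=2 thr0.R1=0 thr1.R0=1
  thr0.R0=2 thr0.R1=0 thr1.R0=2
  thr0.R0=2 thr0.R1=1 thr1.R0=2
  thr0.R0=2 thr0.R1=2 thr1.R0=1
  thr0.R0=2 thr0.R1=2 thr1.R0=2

missing: thr0.R0=2 thr0.R1=1 thr1.R0=1

outcome vector order: (thr0.R0,thr0.R1,thr1.R0)
under PSO → <1 0 2>, <1 1 1>, <1 1 2>, <1 2 2>, <2 0 1>, <2 0 2>, <2 1 1>, <2 1 2>, <2 2 1>, <2 2 2>
PSO∖claimed = {<2 1 1>}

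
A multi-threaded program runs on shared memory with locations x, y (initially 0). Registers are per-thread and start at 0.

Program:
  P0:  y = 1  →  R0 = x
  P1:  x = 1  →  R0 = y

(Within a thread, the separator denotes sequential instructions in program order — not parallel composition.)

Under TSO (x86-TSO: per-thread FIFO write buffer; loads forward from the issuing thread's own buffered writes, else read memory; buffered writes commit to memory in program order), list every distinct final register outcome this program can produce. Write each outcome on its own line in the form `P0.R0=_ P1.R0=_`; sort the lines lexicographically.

P0.R0=0 P1.R0=0
P0.R0=0 P1.R0=1
P0.R0=1 P1.R0=0
P0.R0=1 P1.R0=1

outcome vector order: (P0.R0,P1.R0)
|TSO outcomes| = 4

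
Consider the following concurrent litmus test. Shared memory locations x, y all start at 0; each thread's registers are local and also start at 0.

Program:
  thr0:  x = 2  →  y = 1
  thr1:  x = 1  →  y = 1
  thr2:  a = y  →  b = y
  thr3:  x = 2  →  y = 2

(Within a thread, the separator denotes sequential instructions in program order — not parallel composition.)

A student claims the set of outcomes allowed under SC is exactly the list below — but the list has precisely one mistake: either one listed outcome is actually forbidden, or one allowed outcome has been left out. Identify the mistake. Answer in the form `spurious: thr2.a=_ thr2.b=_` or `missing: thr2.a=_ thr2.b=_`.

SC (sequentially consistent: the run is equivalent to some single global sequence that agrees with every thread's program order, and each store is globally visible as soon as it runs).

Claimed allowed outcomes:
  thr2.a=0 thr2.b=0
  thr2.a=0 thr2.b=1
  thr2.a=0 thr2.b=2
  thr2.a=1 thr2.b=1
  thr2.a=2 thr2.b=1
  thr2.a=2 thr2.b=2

outcome vector order: (thr2.a,thr2.b)
SC (7): 0/0 0/1 0/2 1/1 1/2 2/1 2/2
SC∖claimed = {1/2}

missing: thr2.a=1 thr2.b=2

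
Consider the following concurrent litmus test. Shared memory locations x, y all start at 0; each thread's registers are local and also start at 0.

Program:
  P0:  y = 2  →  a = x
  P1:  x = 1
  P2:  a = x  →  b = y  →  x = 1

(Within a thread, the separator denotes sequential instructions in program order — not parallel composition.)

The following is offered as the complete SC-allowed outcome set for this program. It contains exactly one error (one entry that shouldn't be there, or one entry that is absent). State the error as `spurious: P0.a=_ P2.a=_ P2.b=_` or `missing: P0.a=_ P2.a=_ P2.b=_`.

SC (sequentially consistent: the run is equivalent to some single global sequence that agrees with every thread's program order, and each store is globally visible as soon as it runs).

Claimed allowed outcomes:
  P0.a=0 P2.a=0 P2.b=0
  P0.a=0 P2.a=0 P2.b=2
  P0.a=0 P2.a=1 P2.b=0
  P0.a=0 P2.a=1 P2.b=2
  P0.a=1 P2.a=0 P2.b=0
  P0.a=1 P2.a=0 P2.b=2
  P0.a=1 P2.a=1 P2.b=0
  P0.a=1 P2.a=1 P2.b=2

spurious: P0.a=0 P2.a=1 P2.b=0

outcome vector order: (P0.a,P2.a,P2.b)
[SC] allowed = {<0 0 0>; <0 0 2>; <0 1 2>; <1 0 0>; <1 0 2>; <1 1 0>; <1 1 2>}
claimed∖SC = {<0 1 0>}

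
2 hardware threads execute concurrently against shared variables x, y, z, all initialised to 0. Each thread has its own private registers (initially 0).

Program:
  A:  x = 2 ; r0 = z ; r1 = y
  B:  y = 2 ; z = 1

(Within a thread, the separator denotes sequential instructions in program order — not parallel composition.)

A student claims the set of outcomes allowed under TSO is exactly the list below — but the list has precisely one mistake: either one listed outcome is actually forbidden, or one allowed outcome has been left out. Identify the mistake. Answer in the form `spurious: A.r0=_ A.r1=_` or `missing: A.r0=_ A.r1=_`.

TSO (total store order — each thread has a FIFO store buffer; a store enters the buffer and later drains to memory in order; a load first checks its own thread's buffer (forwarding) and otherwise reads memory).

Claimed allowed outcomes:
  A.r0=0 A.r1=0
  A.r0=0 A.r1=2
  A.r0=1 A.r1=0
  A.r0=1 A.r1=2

outcome vector order: (A.r0,A.r1)
TSO: 3 outcomes — {<0 0> <0 2> <1 2>}
claimed∖TSO = {<1 0>}

spurious: A.r0=1 A.r1=0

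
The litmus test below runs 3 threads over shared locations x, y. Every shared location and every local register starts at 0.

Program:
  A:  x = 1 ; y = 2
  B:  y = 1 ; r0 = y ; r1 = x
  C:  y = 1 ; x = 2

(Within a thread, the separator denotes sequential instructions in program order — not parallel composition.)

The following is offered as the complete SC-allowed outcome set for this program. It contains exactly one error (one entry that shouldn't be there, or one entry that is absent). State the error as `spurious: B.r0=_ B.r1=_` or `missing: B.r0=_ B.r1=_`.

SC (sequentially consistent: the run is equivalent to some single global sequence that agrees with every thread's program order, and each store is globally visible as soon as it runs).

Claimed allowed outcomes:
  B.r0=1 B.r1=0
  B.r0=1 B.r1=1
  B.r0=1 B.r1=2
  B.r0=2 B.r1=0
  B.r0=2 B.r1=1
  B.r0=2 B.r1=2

outcome vector order: (B.r0,B.r1)
SC: 5 outcomes — {(1,0) (1,1) (1,2) (2,1) (2,2)}
claimed∖SC = {(2,0)}

spurious: B.r0=2 B.r1=0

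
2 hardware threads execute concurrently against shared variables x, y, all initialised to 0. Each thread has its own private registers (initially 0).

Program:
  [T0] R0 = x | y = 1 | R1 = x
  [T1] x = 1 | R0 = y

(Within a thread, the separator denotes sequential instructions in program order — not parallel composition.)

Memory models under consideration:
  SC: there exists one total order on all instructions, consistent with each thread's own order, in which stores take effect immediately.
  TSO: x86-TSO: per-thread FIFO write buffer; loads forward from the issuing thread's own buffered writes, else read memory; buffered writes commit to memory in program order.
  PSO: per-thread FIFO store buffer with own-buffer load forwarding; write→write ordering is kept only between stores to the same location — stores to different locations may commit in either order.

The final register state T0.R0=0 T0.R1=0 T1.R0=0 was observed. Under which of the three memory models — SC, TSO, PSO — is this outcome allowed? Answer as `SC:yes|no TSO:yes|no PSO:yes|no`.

outcome vector order: (T0.R0,T0.R1,T1.R0)
SC: 5 outcomes — {0/0/1; 0/1/0; 0/1/1; 1/1/0; 1/1/1}
TSO: 6 outcomes — {0/0/0; 0/0/1; 0/1/0; 0/1/1; 1/1/0; 1/1/1}
PSO: 6 outcomes — {0/0/0; 0/0/1; 0/1/0; 0/1/1; 1/1/0; 1/1/1}
target 0/0/0 ∈ {TSO,PSO}

SC:no TSO:yes PSO:yes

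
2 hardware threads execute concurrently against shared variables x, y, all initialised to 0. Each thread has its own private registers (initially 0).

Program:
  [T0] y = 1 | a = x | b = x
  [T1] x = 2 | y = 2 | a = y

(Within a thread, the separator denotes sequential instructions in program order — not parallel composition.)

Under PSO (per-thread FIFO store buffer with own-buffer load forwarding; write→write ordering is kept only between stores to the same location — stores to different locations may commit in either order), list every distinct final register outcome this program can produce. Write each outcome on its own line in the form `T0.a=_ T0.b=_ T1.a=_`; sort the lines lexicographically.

outcome vector order: (T0.a,T0.b,T1.a)
|PSO outcomes| = 6

T0.a=0 T0.b=0 T1.a=1
T0.a=0 T0.b=0 T1.a=2
T0.a=0 T0.b=2 T1.a=1
T0.a=0 T0.b=2 T1.a=2
T0.a=2 T0.b=2 T1.a=1
T0.a=2 T0.b=2 T1.a=2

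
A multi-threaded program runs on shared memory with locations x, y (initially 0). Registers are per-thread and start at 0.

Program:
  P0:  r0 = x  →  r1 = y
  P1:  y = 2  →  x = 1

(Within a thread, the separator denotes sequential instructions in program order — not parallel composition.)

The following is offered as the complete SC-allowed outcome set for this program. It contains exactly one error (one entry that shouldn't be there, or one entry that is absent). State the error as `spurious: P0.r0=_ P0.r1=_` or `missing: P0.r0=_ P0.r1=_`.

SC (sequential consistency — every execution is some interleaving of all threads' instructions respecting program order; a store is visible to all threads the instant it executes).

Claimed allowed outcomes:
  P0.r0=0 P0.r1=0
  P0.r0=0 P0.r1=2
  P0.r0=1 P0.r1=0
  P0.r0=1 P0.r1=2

spurious: P0.r0=1 P0.r1=0

outcome vector order: (P0.r0,P0.r1)
SC: 3 outcomes — {<0 0>; <0 2>; <1 2>}
claimed∖SC = {<1 0>}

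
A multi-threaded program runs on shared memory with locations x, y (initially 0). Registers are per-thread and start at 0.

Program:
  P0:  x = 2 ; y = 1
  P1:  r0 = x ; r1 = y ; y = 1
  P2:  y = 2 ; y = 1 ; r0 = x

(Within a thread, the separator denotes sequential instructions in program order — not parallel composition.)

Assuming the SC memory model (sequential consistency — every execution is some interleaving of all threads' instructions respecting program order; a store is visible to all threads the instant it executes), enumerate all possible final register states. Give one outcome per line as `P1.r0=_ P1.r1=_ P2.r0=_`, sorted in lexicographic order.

P1.r0=0 P1.r1=0 P2.r0=0
P1.r0=0 P1.r1=0 P2.r0=2
P1.r0=0 P1.r1=1 P2.r0=0
P1.r0=0 P1.r1=1 P2.r0=2
P1.r0=0 P1.r1=2 P2.r0=0
P1.r0=0 P1.r1=2 P2.r0=2
P1.r0=2 P1.r1=0 P2.r0=2
P1.r0=2 P1.r1=1 P2.r0=0
P1.r0=2 P1.r1=1 P2.r0=2
P1.r0=2 P1.r1=2 P2.r0=2

outcome vector order: (P1.r0,P1.r1,P2.r0)
|SC outcomes| = 10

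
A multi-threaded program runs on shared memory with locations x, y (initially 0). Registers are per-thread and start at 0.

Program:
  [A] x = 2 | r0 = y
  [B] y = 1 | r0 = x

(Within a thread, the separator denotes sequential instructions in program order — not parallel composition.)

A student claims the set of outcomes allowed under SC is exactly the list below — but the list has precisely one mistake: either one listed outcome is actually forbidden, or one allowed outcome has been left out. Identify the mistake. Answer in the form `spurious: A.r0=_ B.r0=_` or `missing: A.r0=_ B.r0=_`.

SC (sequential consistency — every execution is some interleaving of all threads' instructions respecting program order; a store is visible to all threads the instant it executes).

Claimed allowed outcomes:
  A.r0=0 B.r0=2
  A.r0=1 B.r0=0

missing: A.r0=1 B.r0=2

outcome vector order: (A.r0,B.r0)
under SC → 02, 10, 12
SC∖claimed = {12}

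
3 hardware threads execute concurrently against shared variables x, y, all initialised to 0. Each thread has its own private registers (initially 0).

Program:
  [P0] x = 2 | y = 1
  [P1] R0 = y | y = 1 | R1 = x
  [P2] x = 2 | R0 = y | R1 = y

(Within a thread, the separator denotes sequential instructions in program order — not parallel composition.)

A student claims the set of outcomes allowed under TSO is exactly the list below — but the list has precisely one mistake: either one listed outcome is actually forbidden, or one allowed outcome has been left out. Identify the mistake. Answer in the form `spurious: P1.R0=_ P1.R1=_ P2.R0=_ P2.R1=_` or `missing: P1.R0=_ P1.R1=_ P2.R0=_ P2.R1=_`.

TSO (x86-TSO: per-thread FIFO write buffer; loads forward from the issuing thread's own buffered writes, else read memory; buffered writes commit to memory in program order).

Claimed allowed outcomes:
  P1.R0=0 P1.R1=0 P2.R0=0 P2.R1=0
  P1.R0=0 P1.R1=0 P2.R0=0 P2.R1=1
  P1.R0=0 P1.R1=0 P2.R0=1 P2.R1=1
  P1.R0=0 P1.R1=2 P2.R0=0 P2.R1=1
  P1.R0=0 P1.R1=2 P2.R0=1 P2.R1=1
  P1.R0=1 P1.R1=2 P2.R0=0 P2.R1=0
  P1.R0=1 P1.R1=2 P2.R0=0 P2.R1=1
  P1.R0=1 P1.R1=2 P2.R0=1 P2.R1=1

outcome vector order: (P1.R0,P1.R1,P2.R0,P2.R1)
TSO (9): 0/0/0/0, 0/0/0/1, 0/0/1/1, 0/2/0/0, 0/2/0/1, 0/2/1/1, 1/2/0/0, 1/2/0/1, 1/2/1/1
TSO∖claimed = {0/2/0/0}

missing: P1.R0=0 P1.R1=2 P2.R0=0 P2.R1=0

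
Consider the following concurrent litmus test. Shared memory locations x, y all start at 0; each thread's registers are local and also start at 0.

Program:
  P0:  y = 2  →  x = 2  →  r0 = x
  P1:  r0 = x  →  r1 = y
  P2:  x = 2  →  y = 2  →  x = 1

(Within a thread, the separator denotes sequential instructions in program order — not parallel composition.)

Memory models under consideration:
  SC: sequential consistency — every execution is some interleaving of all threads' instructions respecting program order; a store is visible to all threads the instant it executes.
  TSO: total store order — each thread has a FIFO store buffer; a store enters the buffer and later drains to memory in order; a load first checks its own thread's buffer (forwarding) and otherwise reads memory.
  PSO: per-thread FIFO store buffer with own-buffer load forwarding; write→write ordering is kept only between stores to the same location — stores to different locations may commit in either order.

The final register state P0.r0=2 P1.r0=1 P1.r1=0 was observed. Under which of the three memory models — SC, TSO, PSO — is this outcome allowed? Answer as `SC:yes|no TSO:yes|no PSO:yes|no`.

SC:no TSO:no PSO:yes

outcome vector order: (P0.r0,P1.r0,P1.r1)
SC: 10 outcomes — {1/0/0 1/0/2 1/1/2 1/2/0 1/2/2 2/0/0 2/0/2 2/1/2 2/2/0 2/2/2}
TSO: 10 outcomes — {1/0/0 1/0/2 1/1/2 1/2/0 1/2/2 2/0/0 2/0/2 2/1/2 2/2/0 2/2/2}
PSO: 12 outcomes — {1/0/0 1/0/2 1/1/0 1/1/2 1/2/0 1/2/2 2/0/0 2/0/2 2/1/0 2/1/2 2/2/0 2/2/2}
target 2/1/0 ∈ {PSO}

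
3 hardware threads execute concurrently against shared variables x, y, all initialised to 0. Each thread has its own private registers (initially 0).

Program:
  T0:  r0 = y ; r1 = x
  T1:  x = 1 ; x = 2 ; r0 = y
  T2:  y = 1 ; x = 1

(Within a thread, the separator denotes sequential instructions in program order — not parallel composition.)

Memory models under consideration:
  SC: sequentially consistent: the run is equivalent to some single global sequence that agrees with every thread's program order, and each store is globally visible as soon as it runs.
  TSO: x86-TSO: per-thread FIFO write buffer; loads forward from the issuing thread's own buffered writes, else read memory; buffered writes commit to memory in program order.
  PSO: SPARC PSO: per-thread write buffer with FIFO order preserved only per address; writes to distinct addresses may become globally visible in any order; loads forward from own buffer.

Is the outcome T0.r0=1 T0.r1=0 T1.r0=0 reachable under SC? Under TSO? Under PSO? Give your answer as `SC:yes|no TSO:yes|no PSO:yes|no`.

SC:no TSO:yes PSO:yes

outcome vector order: (T0.r0,T0.r1,T1.r0)
[SC] allowed = {0/0/0; 0/0/1; 0/1/0; 0/1/1; 0/2/0; 0/2/1; 1/0/1; 1/1/0; 1/1/1; 1/2/0; 1/2/1}
[TSO] allowed = {0/0/0; 0/0/1; 0/1/0; 0/1/1; 0/2/0; 0/2/1; 1/0/0; 1/0/1; 1/1/0; 1/1/1; 1/2/0; 1/2/1}
[PSO] allowed = {0/0/0; 0/0/1; 0/1/0; 0/1/1; 0/2/0; 0/2/1; 1/0/0; 1/0/1; 1/1/0; 1/1/1; 1/2/0; 1/2/1}
target 1/0/0 ∈ {TSO,PSO}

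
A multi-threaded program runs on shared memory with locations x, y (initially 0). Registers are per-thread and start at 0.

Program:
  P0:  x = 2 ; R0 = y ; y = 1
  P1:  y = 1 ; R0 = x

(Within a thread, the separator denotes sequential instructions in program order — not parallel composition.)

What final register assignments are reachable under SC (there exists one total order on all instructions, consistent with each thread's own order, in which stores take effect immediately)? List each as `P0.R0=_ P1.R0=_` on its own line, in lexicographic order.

P0.R0=0 P1.R0=2
P0.R0=1 P1.R0=0
P0.R0=1 P1.R0=2

outcome vector order: (P0.R0,P1.R0)
|SC outcomes| = 3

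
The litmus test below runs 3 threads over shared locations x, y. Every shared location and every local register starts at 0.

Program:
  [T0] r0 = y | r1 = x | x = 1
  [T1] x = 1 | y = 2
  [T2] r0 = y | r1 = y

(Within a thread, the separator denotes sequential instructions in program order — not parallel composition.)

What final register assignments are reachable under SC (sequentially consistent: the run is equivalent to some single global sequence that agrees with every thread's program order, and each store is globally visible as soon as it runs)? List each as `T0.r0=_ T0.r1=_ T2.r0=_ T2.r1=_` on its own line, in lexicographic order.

T0.r0=0 T0.r1=0 T2.r0=0 T2.r1=0
T0.r0=0 T0.r1=0 T2.r0=0 T2.r1=2
T0.r0=0 T0.r1=0 T2.r0=2 T2.r1=2
T0.r0=0 T0.r1=1 T2.r0=0 T2.r1=0
T0.r0=0 T0.r1=1 T2.r0=0 T2.r1=2
T0.r0=0 T0.r1=1 T2.r0=2 T2.r1=2
T0.r0=2 T0.r1=1 T2.r0=0 T2.r1=0
T0.r0=2 T0.r1=1 T2.r0=0 T2.r1=2
T0.r0=2 T0.r1=1 T2.r0=2 T2.r1=2

outcome vector order: (T0.r0,T0.r1,T2.r0,T2.r1)
|SC outcomes| = 9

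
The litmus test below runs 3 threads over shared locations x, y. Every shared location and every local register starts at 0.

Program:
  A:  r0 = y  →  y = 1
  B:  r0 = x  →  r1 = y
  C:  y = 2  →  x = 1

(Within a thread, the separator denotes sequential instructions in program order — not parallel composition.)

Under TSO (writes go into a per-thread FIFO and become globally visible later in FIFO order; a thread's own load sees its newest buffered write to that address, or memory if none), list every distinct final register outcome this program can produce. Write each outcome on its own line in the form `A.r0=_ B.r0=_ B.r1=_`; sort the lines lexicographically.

outcome vector order: (A.r0,B.r0,B.r1)
|TSO outcomes| = 10

A.r0=0 B.r0=0 B.r1=0
A.r0=0 B.r0=0 B.r1=1
A.r0=0 B.r0=0 B.r1=2
A.r0=0 B.r0=1 B.r1=1
A.r0=0 B.r0=1 B.r1=2
A.r0=2 B.r0=0 B.r1=0
A.r0=2 B.r0=0 B.r1=1
A.r0=2 B.r0=0 B.r1=2
A.r0=2 B.r0=1 B.r1=1
A.r0=2 B.r0=1 B.r1=2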